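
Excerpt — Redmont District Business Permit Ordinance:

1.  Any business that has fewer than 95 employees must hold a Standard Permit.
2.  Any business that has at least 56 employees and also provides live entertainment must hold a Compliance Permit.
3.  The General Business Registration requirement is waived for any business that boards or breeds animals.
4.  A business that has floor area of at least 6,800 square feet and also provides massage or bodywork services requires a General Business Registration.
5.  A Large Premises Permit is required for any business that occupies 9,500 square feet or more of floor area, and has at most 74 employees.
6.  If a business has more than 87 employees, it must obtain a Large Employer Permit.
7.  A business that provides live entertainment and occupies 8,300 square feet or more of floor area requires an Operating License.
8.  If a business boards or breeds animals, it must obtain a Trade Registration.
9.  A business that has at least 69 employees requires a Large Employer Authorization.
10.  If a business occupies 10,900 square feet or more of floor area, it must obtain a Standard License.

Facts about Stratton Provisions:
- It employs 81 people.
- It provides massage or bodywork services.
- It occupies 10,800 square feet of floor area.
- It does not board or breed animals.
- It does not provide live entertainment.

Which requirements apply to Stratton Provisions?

1. employees 81 < 95 → Standard Permit required.
2. employees 81 ≥ 56; does not provide live entertainment → Compliance Permit not required.
3. does not board or breed animals → General Business Registration exemption does not apply.
4. floor area 10,800 square feet ≥ 6,800 square feet; provides massage or bodywork services → General Business Registration required.
5. floor area 10,800 square feet ≥ 9,500 square feet; employees 81 > 74 → Large Premises Permit not required.
6. employees 81 ≤ 87 → Large Employer Permit not required.
7. does not provide live entertainment; floor area 10,800 square feet ≥ 8,300 square feet → Operating License not required.
8. does not board or breed animals → Trade Registration not required.
9. employees 81 ≥ 69 → Large Employer Authorization required.
10. floor area 10,800 square feet < 10,900 square feet → Standard License not required.

General Business Registration, Large Employer Authorization, Standard Permit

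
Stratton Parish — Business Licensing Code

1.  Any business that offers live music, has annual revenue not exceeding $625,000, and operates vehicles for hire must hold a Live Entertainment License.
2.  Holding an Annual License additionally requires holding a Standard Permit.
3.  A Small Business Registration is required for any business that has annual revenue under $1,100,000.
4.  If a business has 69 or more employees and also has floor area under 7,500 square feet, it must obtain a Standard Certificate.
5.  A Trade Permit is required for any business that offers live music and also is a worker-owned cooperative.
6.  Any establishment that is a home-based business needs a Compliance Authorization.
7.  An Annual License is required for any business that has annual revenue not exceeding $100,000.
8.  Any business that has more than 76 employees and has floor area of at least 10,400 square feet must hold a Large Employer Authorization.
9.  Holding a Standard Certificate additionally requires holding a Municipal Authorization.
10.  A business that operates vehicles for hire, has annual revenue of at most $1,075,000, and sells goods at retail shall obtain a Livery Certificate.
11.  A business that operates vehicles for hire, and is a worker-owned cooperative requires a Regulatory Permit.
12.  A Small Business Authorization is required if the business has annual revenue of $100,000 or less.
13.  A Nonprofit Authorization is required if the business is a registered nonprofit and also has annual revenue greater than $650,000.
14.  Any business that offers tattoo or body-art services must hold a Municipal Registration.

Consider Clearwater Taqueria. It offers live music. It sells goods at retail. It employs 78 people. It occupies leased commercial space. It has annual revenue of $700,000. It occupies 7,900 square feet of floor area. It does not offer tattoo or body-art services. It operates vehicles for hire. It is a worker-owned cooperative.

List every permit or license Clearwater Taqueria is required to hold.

Livery Certificate, Regulatory Permit, Small Business Registration, Trade Permit

1. offers live music; revenue $700,000 > $625,000; operates vehicles for hire → Live Entertainment License not required.
2. Annual License is not required → no effect.
3. revenue $700,000 < $1,100,000 → Small Business Registration required.
4. employees 78 ≥ 69; floor area 7,900 square feet ≥ 7,500 square feet → Standard Certificate not required.
5. offers live music; is a worker-owned cooperative → Trade Permit required.
6. occupies leased commercial space (not: is a home-based business) → Compliance Authorization not required.
7. revenue $700,000 > $100,000 → Annual License not required.
8. employees 78 > 76; floor area 7,900 square feet < 10,400 square feet → Large Employer Authorization not required.
9. Standard Certificate is not required → no effect.
10. operates vehicles for hire; revenue $700,000 ≤ $1,075,000; sells goods at retail → Livery Certificate required.
11. operates vehicles for hire; is a worker-owned cooperative → Regulatory Permit required.
12. revenue $700,000 > $100,000 → Small Business Authorization not required.
13. is a worker-owned cooperative (not: is a registered nonprofit); revenue $700,000 > $650,000 → Nonprofit Authorization not required.
14. does not offer tattoo or body-art services → Municipal Registration not required.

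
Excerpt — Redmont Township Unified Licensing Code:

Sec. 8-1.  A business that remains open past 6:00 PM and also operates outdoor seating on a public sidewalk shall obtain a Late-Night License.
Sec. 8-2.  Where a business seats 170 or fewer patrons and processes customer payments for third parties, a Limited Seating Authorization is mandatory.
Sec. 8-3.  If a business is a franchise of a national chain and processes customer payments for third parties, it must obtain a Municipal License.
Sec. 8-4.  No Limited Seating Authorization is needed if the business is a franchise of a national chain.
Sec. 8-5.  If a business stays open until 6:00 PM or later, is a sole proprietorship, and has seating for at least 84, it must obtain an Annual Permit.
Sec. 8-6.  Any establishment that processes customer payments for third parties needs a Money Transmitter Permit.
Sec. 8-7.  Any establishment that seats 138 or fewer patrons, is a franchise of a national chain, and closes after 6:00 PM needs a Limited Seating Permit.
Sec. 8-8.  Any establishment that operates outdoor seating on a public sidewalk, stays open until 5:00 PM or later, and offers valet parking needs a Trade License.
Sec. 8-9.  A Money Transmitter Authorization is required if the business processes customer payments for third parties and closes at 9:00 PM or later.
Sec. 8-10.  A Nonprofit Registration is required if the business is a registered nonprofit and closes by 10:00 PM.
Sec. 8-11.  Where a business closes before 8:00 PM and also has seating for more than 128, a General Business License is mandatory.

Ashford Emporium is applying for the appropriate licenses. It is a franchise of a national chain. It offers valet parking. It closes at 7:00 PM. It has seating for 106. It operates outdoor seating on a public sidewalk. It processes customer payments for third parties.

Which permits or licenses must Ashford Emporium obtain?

Sec. 8-1. closes 7:00 PM, after 6:00 PM; operates outdoor seating on a public sidewalk → Late-Night License required.
Sec. 8-2. seating 106 ≤ 170; processes customer payments for third parties → Limited Seating Authorization required.
Sec. 8-3. is a franchise of a national chain; processes customer payments for third parties → Municipal License required.
Sec. 8-4. is a franchise of a national chain → exempt from Limited Seating Authorization.
Sec. 8-5. closes 7:00 PM, after 6:00 PM; is a franchise of a national chain (not: is a sole proprietorship); seating 106 ≥ 84 → Annual Permit not required.
Sec. 8-6. processes customer payments for third parties → Money Transmitter Permit required.
Sec. 8-7. seating 106 ≤ 138; is a franchise of a national chain; closes 7:00 PM, after 6:00 PM → Limited Seating Permit required.
Sec. 8-8. operates outdoor seating on a public sidewalk; closes 7:00 PM, after 5:00 PM; offers valet parking → Trade License required.
Sec. 8-9. processes customer payments for third parties; closes 7:00 PM, at/before 9:00 PM → Money Transmitter Authorization not required.
Sec. 8-10. is a franchise of a national chain (not: is a registered nonprofit); closes 7:00 PM, at/before 10:00 PM → Nonprofit Registration not required.
Sec. 8-11. closes 7:00 PM, at/before 8:00 PM; seating 106 ≤ 128 → General Business License not required.

Late-Night License, Limited Seating Permit, Money Transmitter Permit, Municipal License, Trade License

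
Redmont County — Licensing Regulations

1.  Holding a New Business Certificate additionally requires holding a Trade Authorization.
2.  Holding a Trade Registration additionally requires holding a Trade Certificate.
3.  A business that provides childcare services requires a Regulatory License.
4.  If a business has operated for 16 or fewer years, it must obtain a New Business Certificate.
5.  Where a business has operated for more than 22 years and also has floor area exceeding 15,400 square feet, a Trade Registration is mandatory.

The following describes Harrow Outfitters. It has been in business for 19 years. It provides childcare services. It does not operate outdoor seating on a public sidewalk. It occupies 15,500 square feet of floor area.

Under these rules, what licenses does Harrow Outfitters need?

1. New Business Certificate is not required → no effect.
2. Trade Registration is not required → no effect.
3. provides childcare services → Regulatory License required.
4. years in business 19 > 16 → New Business Certificate not required.
5. years in business 19 ≤ 22; floor area 15,500 square feet > 15,400 square feet → Trade Registration not required.

Regulatory License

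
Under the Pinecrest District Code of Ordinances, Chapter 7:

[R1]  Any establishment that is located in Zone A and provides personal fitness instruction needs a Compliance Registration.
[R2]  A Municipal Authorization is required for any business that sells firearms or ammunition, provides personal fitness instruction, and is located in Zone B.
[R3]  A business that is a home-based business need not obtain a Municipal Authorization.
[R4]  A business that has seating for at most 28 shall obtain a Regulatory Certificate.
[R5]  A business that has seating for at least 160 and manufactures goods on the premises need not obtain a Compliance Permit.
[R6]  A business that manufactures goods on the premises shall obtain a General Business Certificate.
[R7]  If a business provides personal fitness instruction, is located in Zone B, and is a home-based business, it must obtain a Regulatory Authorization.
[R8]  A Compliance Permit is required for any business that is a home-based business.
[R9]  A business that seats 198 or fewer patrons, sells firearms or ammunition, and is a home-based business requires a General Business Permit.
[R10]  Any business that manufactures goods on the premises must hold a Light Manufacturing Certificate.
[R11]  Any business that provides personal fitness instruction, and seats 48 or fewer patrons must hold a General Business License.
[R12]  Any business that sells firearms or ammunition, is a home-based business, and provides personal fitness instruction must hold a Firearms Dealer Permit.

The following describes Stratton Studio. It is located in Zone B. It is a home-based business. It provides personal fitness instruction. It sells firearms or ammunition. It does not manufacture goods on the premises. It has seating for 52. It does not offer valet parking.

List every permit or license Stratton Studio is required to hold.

Compliance Permit, Firearms Dealer Permit, General Business Permit, Regulatory Authorization

[R1] is located in Zone B (not: is located in Zone A); provides personal fitness instruction → Compliance Registration not required.
[R2] sells firearms or ammunition; provides personal fitness instruction; is located in Zone B → Municipal Authorization required.
[R3] is a home-based business → exempt from Municipal Authorization.
[R4] seating 52 > 28 → Regulatory Certificate not required.
[R5] seating 52 < 160; does not manufacture goods on the premises → Compliance Permit exemption does not apply.
[R6] does not manufacture goods on the premises → General Business Certificate not required.
[R7] provides personal fitness instruction; is located in Zone B; is a home-based business → Regulatory Authorization required.
[R8] is a home-based business → Compliance Permit required.
[R9] seating 52 ≤ 198; sells firearms or ammunition; is a home-based business → General Business Permit required.
[R10] does not manufacture goods on the premises → Light Manufacturing Certificate not required.
[R11] provides personal fitness instruction; seating 52 > 48 → General Business License not required.
[R12] sells firearms or ammunition; is a home-based business; provides personal fitness instruction → Firearms Dealer Permit required.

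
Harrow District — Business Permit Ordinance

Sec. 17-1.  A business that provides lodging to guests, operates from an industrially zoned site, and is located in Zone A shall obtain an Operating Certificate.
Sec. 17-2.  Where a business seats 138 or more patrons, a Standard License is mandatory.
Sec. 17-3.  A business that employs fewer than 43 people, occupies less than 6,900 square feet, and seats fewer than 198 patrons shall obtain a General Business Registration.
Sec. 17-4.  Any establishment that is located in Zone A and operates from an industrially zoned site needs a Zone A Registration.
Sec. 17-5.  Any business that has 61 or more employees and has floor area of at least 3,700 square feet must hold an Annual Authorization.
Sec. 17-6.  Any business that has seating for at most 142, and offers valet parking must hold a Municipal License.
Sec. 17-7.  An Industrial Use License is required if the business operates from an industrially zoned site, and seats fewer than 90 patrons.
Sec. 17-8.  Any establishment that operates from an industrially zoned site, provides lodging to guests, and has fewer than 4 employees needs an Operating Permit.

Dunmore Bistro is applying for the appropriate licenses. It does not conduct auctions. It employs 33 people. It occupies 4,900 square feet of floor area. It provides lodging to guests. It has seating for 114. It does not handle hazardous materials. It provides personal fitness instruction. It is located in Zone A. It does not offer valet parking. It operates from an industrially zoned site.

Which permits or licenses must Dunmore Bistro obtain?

General Business Registration, Operating Certificate, Zone A Registration

Sec. 17-1. provides lodging to guests; operates from an industrially zoned site; is located in Zone A → Operating Certificate required.
Sec. 17-2. seating 114 < 138 → Standard License not required.
Sec. 17-3. employees 33 < 43; floor area 4,900 square feet < 6,900 square feet; seating 114 < 198 → General Business Registration required.
Sec. 17-4. is located in Zone A; operates from an industrially zoned site → Zone A Registration required.
Sec. 17-5. employees 33 < 61; floor area 4,900 square feet ≥ 3,700 square feet → Annual Authorization not required.
Sec. 17-6. seating 114 ≤ 142; does not offer valet parking → Municipal License not required.
Sec. 17-7. operates from an industrially zoned site; seating 114 ≥ 90 → Industrial Use License not required.
Sec. 17-8. operates from an industrially zoned site; provides lodging to guests; employees 33 ≥ 4 → Operating Permit not required.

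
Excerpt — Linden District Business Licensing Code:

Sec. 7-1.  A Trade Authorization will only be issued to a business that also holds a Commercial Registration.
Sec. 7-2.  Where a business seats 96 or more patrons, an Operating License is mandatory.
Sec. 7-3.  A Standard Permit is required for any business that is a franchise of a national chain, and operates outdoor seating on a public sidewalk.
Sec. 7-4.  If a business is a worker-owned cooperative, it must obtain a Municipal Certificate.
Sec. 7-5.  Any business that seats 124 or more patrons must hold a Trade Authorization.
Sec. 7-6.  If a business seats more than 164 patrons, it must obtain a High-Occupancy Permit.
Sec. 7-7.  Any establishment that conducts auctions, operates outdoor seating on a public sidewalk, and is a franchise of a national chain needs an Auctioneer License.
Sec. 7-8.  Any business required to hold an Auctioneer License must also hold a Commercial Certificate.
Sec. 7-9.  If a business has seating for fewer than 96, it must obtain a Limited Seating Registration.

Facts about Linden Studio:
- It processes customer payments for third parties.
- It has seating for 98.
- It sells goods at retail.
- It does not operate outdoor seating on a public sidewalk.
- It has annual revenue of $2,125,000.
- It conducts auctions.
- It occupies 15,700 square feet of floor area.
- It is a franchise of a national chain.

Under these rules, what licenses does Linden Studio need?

Operating License

Sec. 7-1. Trade Authorization is not required → no effect.
Sec. 7-2. seating 98 ≥ 96 → Operating License required.
Sec. 7-3. is a franchise of a national chain; does not operate outdoor seating on a public sidewalk → Standard Permit not required.
Sec. 7-4. is a franchise of a national chain (not: is a worker-owned cooperative) → Municipal Certificate not required.
Sec. 7-5. seating 98 < 124 → Trade Authorization not required.
Sec. 7-6. seating 98 ≤ 164 → High-Occupancy Permit not required.
Sec. 7-7. conducts auctions; does not operate outdoor seating on a public sidewalk; is a franchise of a national chain → Auctioneer License not required.
Sec. 7-8. Auctioneer License is not required → no effect.
Sec. 7-9. seating 98 ≥ 96 → Limited Seating Registration not required.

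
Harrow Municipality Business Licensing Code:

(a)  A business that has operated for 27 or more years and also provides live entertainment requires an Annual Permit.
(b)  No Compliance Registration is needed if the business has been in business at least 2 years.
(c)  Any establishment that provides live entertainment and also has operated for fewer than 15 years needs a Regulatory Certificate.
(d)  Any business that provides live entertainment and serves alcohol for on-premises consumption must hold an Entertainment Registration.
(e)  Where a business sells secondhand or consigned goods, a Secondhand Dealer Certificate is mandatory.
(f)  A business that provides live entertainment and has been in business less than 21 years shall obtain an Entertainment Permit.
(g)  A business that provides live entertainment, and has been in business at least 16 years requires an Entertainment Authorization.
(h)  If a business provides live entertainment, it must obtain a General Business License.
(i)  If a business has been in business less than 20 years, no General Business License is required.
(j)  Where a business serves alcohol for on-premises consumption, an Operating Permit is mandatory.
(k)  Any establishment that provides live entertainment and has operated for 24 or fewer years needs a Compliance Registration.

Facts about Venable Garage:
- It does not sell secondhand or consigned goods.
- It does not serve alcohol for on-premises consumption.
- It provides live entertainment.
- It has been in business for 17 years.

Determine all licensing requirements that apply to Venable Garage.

(a) years in business 17 < 27; provides live entertainment → Annual Permit not required.
(b) years in business 17 ≥ 2 → exempt from Compliance Registration.
(c) provides live entertainment; years in business 17 ≥ 15 → Regulatory Certificate not required.
(d) provides live entertainment; does not serve alcohol for on-premises consumption → Entertainment Registration not required.
(e) does not sell secondhand or consigned goods → Secondhand Dealer Certificate not required.
(f) provides live entertainment; years in business 17 < 21 → Entertainment Permit required.
(g) provides live entertainment; years in business 17 ≥ 16 → Entertainment Authorization required.
(h) provides live entertainment → General Business License required.
(i) years in business 17 < 20 → exempt from General Business License.
(j) does not serve alcohol for on-premises consumption → Operating Permit not required.
(k) provides live entertainment; years in business 17 ≤ 24 → Compliance Registration required.

Entertainment Authorization, Entertainment Permit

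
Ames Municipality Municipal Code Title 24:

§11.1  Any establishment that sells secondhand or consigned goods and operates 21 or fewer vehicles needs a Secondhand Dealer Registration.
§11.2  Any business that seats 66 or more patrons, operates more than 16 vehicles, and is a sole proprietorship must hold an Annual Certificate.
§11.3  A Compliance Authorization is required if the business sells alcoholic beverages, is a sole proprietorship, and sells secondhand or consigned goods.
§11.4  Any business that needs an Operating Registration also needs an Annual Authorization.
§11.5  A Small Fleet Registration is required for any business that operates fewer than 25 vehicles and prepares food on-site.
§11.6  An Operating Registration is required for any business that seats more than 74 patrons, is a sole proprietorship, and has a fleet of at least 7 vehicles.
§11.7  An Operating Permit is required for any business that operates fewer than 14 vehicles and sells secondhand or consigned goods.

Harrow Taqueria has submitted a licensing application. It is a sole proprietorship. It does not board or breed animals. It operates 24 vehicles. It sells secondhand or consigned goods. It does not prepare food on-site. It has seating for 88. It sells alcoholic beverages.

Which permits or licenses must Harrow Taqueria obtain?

Annual Authorization, Annual Certificate, Compliance Authorization, Operating Registration

§11.1 sells secondhand or consigned goods; vehicles 24 > 21 → Secondhand Dealer Registration not required.
§11.2 seating 88 ≥ 66; vehicles 24 > 16; is a sole proprietorship → Annual Certificate required.
§11.3 sells alcoholic beverages; is a sole proprietorship; sells secondhand or consigned goods → Compliance Authorization required.
§11.4 Operating Registration is required → Annual Authorization also required.
§11.5 vehicles 24 < 25; does not prepare food on-site → Small Fleet Registration not required.
§11.6 seating 88 > 74; is a sole proprietorship; vehicles 24 ≥ 7 → Operating Registration required.
§11.7 vehicles 24 ≥ 14; sells secondhand or consigned goods → Operating Permit not required.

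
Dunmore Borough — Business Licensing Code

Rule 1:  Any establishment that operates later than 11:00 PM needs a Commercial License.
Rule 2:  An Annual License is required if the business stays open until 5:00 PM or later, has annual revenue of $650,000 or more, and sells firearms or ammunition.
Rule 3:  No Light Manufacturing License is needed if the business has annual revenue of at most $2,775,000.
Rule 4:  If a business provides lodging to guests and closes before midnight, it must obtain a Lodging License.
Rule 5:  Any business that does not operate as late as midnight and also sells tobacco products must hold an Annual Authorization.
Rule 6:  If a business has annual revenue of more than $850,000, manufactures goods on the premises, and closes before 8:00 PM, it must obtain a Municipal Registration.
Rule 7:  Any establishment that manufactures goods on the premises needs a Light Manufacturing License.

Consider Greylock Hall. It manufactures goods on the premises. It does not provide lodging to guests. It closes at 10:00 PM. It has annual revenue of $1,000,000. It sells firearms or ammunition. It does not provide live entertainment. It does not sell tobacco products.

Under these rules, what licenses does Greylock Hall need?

Rule 1: closes 10:00 PM, at/before 11:00 PM → Commercial License not required.
Rule 2: closes 10:00 PM, after 5:00 PM; revenue $1,000,000 ≥ $650,000; sells firearms or ammunition → Annual License required.
Rule 3: revenue $1,000,000 ≤ $2,775,000 → exempt from Light Manufacturing License.
Rule 4: does not provide lodging to guests; closes 10:00 PM, at/before midnight → Lodging License not required.
Rule 5: closes 10:00 PM, at/before midnight; does not sell tobacco products → Annual Authorization not required.
Rule 6: revenue $1,000,000 > $850,000; manufactures goods on the premises; closes 10:00 PM, after 8:00 PM → Municipal Registration not required.
Rule 7: manufactures goods on the premises → Light Manufacturing License required.

Annual License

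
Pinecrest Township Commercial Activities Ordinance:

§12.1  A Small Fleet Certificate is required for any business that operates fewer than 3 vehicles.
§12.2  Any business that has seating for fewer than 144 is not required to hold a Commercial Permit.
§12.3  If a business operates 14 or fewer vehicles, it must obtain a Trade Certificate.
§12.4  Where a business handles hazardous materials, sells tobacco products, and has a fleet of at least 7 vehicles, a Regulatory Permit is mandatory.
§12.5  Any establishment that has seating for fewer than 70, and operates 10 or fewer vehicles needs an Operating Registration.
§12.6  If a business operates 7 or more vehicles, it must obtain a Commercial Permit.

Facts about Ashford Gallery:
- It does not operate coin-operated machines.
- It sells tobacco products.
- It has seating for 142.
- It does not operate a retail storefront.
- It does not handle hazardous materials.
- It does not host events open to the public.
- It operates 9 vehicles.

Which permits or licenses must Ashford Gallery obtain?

Trade Certificate

§12.1 vehicles 9 ≥ 3 → Small Fleet Certificate not required.
§12.2 seating 142 < 144 → exempt from Commercial Permit.
§12.3 vehicles 9 ≤ 14 → Trade Certificate required.
§12.4 does not handle hazardous materials; sells tobacco products; vehicles 9 ≥ 7 → Regulatory Permit not required.
§12.5 seating 142 ≥ 70; vehicles 9 ≤ 10 → Operating Registration not required.
§12.6 vehicles 9 ≥ 7 → Commercial Permit required.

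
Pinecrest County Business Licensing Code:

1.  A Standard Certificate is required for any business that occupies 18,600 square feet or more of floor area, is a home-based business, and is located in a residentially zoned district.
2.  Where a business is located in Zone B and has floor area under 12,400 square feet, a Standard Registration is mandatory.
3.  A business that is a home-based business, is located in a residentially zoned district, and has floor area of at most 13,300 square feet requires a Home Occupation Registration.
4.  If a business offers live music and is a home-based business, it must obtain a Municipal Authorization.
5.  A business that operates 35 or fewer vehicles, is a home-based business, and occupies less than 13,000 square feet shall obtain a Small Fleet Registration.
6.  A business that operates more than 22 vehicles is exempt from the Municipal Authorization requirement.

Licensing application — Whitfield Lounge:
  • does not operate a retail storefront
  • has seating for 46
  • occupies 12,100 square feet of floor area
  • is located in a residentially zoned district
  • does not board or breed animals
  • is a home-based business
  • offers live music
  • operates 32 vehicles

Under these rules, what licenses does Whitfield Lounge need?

1. floor area 12,100 square feet < 18,600 square feet; is a home-based business; is located in a residentially zoned district → Standard Certificate not required.
2. is located in a residentially zoned district (not: is located in Zone B); floor area 12,100 square feet < 12,400 square feet → Standard Registration not required.
3. is a home-based business; is located in a residentially zoned district; floor area 12,100 square feet ≤ 13,300 square feet → Home Occupation Registration required.
4. offers live music; is a home-based business → Municipal Authorization required.
5. vehicles 32 ≤ 35; is a home-based business; floor area 12,100 square feet < 13,000 square feet → Small Fleet Registration required.
6. vehicles 32 > 22 → exempt from Municipal Authorization.

Home Occupation Registration, Small Fleet Registration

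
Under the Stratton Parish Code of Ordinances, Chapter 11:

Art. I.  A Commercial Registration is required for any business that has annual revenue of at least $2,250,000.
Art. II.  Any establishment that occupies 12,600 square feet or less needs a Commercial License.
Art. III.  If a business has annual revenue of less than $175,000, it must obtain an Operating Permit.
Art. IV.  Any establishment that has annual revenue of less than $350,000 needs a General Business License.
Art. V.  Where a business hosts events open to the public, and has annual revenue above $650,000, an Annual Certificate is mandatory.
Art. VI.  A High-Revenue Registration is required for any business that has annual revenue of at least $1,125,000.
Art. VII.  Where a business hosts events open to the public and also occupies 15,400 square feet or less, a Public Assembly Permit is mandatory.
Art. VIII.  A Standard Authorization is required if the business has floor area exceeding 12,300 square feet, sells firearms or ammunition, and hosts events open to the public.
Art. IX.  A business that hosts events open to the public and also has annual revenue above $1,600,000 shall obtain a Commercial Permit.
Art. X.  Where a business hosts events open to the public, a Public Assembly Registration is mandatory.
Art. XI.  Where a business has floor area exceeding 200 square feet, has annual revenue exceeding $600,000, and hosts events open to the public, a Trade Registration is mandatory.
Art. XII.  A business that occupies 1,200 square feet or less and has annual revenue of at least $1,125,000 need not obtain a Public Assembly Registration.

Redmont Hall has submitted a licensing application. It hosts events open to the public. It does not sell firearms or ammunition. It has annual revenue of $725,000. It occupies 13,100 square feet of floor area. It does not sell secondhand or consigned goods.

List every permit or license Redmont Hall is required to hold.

Annual Certificate, Public Assembly Permit, Public Assembly Registration, Trade Registration

Art. I. revenue $725,000 < $2,250,000 → Commercial Registration not required.
Art. II. floor area 13,100 square feet > 12,600 square feet → Commercial License not required.
Art. III. revenue $725,000 ≥ $175,000 → Operating Permit not required.
Art. IV. revenue $725,000 ≥ $350,000 → General Business License not required.
Art. V. hosts events open to the public; revenue $725,000 > $650,000 → Annual Certificate required.
Art. VI. revenue $725,000 < $1,125,000 → High-Revenue Registration not required.
Art. VII. hosts events open to the public; floor area 13,100 square feet ≤ 15,400 square feet → Public Assembly Permit required.
Art. VIII. floor area 13,100 square feet > 12,300 square feet; does not sell firearms or ammunition; hosts events open to the public → Standard Authorization not required.
Art. IX. hosts events open to the public; revenue $725,000 ≤ $1,600,000 → Commercial Permit not required.
Art. X. hosts events open to the public → Public Assembly Registration required.
Art. XI. floor area 13,100 square feet > 200 square feet; revenue $725,000 > $600,000; hosts events open to the public → Trade Registration required.
Art. XII. floor area 13,100 square feet > 1,200 square feet; revenue $725,000 < $1,125,000 → Public Assembly Registration exemption does not apply.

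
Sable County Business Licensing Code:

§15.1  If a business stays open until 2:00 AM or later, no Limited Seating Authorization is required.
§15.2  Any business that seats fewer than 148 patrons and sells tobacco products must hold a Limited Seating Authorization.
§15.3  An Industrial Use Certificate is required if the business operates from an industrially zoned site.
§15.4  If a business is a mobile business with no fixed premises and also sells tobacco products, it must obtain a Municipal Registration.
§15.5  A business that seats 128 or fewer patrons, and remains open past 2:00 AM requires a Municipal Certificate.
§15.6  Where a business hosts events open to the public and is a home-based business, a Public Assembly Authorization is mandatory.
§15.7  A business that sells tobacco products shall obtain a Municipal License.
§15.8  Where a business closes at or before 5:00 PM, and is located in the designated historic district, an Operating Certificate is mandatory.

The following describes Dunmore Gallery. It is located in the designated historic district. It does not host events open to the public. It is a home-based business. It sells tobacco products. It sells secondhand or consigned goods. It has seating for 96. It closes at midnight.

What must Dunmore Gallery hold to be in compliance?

§15.1 closes midnight, at/before 2:00 AM → Limited Seating Authorization exemption does not apply.
§15.2 seating 96 < 148; sells tobacco products → Limited Seating Authorization required.
§15.3 is a home-based business (not: operates from an industrially zoned site) → Industrial Use Certificate not required.
§15.4 is a home-based business (not: is a mobile business with no fixed premises); sells tobacco products → Municipal Registration not required.
§15.5 seating 96 ≤ 128; closes midnight, at/before 2:00 AM → Municipal Certificate not required.
§15.6 does not host events open to the public; is a home-based business → Public Assembly Authorization not required.
§15.7 sells tobacco products → Municipal License required.
§15.8 closes midnight, after 5:00 PM; is located in the designated historic district → Operating Certificate not required.

Limited Seating Authorization, Municipal License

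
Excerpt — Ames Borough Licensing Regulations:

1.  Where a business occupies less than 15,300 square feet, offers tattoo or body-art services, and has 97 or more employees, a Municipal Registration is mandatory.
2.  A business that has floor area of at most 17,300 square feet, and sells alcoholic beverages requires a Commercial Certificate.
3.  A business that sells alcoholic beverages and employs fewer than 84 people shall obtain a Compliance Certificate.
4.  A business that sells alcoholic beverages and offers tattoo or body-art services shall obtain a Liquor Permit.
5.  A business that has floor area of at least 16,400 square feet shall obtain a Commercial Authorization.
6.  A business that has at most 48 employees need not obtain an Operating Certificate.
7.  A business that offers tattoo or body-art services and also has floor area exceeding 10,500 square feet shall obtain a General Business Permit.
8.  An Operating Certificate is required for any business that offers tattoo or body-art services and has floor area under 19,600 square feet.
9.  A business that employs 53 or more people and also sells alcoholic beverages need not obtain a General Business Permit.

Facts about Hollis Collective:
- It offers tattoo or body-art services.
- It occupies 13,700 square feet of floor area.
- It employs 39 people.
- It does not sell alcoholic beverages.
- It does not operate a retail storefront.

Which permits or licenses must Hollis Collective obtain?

General Business Permit

1. floor area 13,700 square feet < 15,300 square feet; offers tattoo or body-art services; employees 39 < 97 → Municipal Registration not required.
2. floor area 13,700 square feet ≤ 17,300 square feet; does not sell alcoholic beverages → Commercial Certificate not required.
3. does not sell alcoholic beverages; employees 39 < 84 → Compliance Certificate not required.
4. does not sell alcoholic beverages; offers tattoo or body-art services → Liquor Permit not required.
5. floor area 13,700 square feet < 16,400 square feet → Commercial Authorization not required.
6. employees 39 ≤ 48 → exempt from Operating Certificate.
7. offers tattoo or body-art services; floor area 13,700 square feet > 10,500 square feet → General Business Permit required.
8. offers tattoo or body-art services; floor area 13,700 square feet < 19,600 square feet → Operating Certificate required.
9. employees 39 < 53; does not sell alcoholic beverages → General Business Permit exemption does not apply.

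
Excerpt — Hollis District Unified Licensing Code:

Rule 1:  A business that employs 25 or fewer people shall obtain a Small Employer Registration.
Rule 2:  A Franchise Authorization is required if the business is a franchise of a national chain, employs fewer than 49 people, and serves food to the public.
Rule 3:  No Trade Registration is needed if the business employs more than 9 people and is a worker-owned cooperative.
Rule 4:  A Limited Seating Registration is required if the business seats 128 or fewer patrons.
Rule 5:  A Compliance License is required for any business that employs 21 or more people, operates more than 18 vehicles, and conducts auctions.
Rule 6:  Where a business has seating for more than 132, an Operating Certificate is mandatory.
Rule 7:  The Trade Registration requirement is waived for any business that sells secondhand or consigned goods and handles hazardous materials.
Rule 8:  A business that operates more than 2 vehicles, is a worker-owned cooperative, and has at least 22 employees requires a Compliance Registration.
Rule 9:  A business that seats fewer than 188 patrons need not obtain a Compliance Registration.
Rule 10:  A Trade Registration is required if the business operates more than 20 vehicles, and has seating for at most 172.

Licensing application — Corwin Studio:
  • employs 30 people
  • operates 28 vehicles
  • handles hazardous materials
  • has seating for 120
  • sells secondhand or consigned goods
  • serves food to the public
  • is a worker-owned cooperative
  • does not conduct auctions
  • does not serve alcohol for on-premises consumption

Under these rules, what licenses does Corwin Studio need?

Limited Seating Registration

Rule 1: employees 30 > 25 → Small Employer Registration not required.
Rule 2: is a worker-owned cooperative (not: is a franchise of a national chain); employees 30 < 49; serves food to the public → Franchise Authorization not required.
Rule 3: employees 30 > 9; is a worker-owned cooperative → exempt from Trade Registration.
Rule 4: seating 120 ≤ 128 → Limited Seating Registration required.
Rule 5: employees 30 ≥ 21; vehicles 28 > 18; does not conduct auctions → Compliance License not required.
Rule 6: seating 120 ≤ 132 → Operating Certificate not required.
Rule 7: sells secondhand or consigned goods; handles hazardous materials → exempt from Trade Registration.
Rule 8: vehicles 28 > 2; is a worker-owned cooperative; employees 30 ≥ 22 → Compliance Registration required.
Rule 9: seating 120 < 188 → exempt from Compliance Registration.
Rule 10: vehicles 28 > 20; seating 120 ≤ 172 → Trade Registration required.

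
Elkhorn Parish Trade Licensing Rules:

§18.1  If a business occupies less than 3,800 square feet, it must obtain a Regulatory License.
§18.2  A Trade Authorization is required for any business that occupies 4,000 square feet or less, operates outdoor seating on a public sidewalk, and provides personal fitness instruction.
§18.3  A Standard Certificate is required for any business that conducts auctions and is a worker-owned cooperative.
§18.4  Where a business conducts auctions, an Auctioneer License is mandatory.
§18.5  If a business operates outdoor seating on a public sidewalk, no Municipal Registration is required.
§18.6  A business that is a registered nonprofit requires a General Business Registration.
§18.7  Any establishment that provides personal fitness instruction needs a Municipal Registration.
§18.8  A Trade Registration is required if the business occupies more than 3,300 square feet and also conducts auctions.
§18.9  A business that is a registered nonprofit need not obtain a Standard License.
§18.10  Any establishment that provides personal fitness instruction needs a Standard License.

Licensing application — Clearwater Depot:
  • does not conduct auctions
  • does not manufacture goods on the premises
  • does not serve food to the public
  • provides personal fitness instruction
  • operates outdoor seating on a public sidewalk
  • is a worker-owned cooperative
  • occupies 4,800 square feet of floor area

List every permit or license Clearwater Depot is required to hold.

Standard License

§18.1 floor area 4,800 square feet ≥ 3,800 square feet → Regulatory License not required.
§18.2 floor area 4,800 square feet > 4,000 square feet; operates outdoor seating on a public sidewalk; provides personal fitness instruction → Trade Authorization not required.
§18.3 does not conduct auctions; is a worker-owned cooperative → Standard Certificate not required.
§18.4 does not conduct auctions → Auctioneer License not required.
§18.5 operates outdoor seating on a public sidewalk → exempt from Municipal Registration.
§18.6 is a worker-owned cooperative (not: is a registered nonprofit) → General Business Registration not required.
§18.7 provides personal fitness instruction → Municipal Registration required.
§18.8 floor area 4,800 square feet > 3,300 square feet; does not conduct auctions → Trade Registration not required.
§18.9 is a worker-owned cooperative (not: is a registered nonprofit) → Standard License exemption does not apply.
§18.10 provides personal fitness instruction → Standard License required.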